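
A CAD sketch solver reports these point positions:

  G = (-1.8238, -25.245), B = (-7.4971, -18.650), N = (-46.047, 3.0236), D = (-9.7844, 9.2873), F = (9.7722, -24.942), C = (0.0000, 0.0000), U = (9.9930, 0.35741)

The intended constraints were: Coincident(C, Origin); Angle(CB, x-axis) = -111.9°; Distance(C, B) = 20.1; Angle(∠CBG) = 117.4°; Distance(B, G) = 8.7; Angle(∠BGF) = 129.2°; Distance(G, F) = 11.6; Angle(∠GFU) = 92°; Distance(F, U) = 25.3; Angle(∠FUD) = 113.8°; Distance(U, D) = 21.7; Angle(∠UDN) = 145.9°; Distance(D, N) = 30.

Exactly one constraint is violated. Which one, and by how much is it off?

Distance(D, N) = 30 — off by 6.80.

C = (0.00, 0.00) ✓; CB at -111.9° ✓; |CB| = 20.10 ✓; ∠CBG = 117.4° ✓; |BG| = 8.699 ✓; ∠BGF = 129.2° ✓; |GF| = 11.60 ✓; ∠GFU = 92.00° ✓; |FU| = 25.30 ✓; ∠FUD = 113.8° ✓; |UD| = 21.70 ✓; ∠UDN = 145.9° ✓; |DN| = 36.80 ✗.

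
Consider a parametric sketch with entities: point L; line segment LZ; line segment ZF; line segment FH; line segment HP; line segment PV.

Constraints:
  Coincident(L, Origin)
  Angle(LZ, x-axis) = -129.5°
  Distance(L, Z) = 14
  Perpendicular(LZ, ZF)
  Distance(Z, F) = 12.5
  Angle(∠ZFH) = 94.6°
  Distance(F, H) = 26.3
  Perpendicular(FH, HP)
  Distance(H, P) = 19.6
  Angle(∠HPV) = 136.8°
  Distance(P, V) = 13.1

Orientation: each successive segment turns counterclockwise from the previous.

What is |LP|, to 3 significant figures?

14.6

∠ZFH = 94.6° gives FH at 45.9° from the x-axis; with |FH| = 26.3, H = (19.0, 0.133). FH is perpendicular to HP, so HP runs at 136°; with |HP| = 19.6, P = (4.97, 13.8). Then |LP| = |P − L| = 14.6.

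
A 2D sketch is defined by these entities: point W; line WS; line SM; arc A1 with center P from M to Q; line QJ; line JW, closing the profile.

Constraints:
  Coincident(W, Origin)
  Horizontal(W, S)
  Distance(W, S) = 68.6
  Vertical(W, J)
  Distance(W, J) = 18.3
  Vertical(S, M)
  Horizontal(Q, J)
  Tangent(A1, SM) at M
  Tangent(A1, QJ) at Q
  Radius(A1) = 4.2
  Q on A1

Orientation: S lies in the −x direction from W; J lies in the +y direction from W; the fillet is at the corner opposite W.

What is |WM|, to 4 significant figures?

70.03

W is at the origin; W and S share the same y with |WS| = 68.6 and S on the −x side, so S = (-68.60, 0.000). W and J share the same x with |WJ| = 18.3 and J on the +y side, so J = (0.000, 18.30). The virtual corner opposite W is at (-68.60, 18.30). Tangency of A1 to SM means the radius PM is perpendicular to SM and A1 meets QJ tangentially, so PQ is at right angles to QJ, with radius 4.2, so the center P sits 4.2 in from both sides at P = (-64.40, 14.10). That places the tangent points at M = (-68.60, 14.10) on SM and Q = (-64.40, 18.30) on QJ. Then |WM| = |M − W| = 70.03.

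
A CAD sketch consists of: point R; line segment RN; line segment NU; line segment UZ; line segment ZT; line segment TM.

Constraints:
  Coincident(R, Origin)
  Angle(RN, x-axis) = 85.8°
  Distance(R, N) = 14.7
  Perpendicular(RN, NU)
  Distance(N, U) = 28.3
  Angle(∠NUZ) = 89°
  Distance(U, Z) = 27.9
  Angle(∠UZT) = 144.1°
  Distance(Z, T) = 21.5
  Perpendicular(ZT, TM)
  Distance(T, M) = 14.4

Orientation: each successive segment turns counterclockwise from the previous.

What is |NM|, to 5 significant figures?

36.600

R is at the origin; RN runs at 85.8° with length 14.7, so N = (1.0766, 14.661). RN ⟂ NU, so NU runs at 175.80°; with |NU| = 28.3, U = (-27.147, 16.733). ∠NUZ = 89.0° gives UZ at -93.200° from the x-axis; with |UZ| = 27.9, Z = (-28.705, -11.123). ∠UZT = 144.1° gives ZT at -57.300° from the x-axis; with |ZT| = 21.5, T = (-17.090, -29.216). ZT ⟂ TM, so TM runs at 32.700°; with |TM| = 14.4, M = (-4.9719, -21.436). Then |NM| = |M − N| = 36.600.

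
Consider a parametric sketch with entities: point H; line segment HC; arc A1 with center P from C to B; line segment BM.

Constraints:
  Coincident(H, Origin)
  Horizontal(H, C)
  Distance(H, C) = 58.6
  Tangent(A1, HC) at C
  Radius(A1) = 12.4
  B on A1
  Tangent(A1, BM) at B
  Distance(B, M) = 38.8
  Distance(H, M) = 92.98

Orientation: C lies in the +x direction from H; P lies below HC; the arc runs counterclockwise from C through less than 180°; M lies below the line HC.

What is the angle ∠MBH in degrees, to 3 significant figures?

163°

Checks: |PB| = 12.40 ✓; ∠(PB, BM) = 90.00° ✓; |BM| = 38.80 ✓; |HM| = 92.98 ✓.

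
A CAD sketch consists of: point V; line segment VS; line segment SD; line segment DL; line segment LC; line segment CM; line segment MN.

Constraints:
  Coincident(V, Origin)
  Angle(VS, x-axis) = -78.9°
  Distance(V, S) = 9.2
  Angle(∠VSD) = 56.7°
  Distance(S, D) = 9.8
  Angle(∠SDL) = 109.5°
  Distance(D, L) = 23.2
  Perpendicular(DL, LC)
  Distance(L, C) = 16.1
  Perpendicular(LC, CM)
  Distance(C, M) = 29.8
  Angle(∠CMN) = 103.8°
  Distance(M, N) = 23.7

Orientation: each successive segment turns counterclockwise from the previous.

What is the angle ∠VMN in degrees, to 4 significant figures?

67.35°

V is at the origin; VS runs at -78.9° with length 9.2, so S = (1.771, -9.028). ∠VSD = 56.7° gives SD at 44.40° from the x-axis; with |SD| = 9.8, D = (8.773, -2.171). ∠SDL = 109.5° gives DL at 114.9° from the x-axis; with |DL| = 23.2, L = (-0.9950, 18.87). DL ⟂ LC, so LC runs at -155.1°; with |LC| = 16.1, C = (-15.60, 12.09). The perpendicularity gives CM at right angles to LC, so CM runs at -65.10°; with |CM| = 29.8, M = (-3.052, -14.94). ∠CMN = 103.8° gives MN at 11.10° from the x-axis; with |MN| = 23.7, N = (20.21, -10.37). Then cos ∠VMN = MV·MN / (|MV||MN|), giving 67.35°.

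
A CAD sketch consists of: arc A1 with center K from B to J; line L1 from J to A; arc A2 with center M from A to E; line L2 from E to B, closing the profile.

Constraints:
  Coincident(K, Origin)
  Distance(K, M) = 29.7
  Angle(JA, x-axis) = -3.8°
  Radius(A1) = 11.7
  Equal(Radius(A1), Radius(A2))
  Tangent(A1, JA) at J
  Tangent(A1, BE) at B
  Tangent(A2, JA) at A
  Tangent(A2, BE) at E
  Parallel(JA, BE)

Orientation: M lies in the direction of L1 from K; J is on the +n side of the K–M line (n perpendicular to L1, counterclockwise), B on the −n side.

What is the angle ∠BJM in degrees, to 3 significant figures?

68.5°

The slot axis is L1's direction at -3.8°, so u = (cos -3.8°, sin -3.8°) = (0.998, -0.0663) and n = (−sin -3.8°, cos -3.8°) = (0.0663, 0.998). K is at the origin and M lies 29.7 along u from K, so M = 29.7·u = (29.6, -1.97). Tangency of A1 to both parallel lines with radius 11.7 puts J and B at K ± 11.7·n: J = (0.775, 11.7), B = (-0.775, -11.7). Then cos ∠BJM = JB·JM / (|JB||JM|), giving 68.5°.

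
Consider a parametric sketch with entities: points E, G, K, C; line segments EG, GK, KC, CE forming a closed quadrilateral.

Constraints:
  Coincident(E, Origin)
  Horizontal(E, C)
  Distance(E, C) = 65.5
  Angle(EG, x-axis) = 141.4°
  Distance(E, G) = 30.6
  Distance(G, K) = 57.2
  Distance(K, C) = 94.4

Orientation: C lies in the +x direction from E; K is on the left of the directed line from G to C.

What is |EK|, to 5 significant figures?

70.033

Checks: |GK| = 57.20 ✓; |KC| = 94.40 ✓.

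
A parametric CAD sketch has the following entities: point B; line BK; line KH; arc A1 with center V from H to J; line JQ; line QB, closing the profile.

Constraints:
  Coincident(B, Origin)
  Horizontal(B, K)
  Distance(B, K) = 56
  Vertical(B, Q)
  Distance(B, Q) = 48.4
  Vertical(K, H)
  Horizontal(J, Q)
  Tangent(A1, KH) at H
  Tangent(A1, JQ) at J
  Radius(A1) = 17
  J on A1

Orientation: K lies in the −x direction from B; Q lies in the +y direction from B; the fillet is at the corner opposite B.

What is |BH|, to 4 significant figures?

64.20

B is at the origin; BK is horizontal with |BK| = 56.0 and K on the −x side, so K = (-56.00, 0.000). B and Q share the same x with |BQ| = 48.4 and Q on the +y side, so Q = (0.000, 48.40). The virtual corner opposite B is at (-56.00, 48.40). The tangent condition forces VH to be normal to KH and the tangent condition forces VJ to be normal to JQ, with radius 17.0, so the center V sits 17.0 in from both sides at V = (-39.00, 31.40). That places the tangent points at H = (-56.00, 31.40) on KH and J = (-39.00, 48.40) on JQ. Then |BH| = |H − B| = 64.20.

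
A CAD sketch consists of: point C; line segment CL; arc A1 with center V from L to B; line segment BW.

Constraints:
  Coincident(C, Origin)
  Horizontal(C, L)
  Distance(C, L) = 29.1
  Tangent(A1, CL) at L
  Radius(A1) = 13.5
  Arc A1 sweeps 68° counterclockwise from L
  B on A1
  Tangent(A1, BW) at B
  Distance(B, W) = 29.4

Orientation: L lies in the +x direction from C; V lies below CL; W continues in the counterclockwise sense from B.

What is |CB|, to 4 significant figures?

18.61

C is at the origin; C and L share the same y with |CL| = 29.1 and L on the +x side, so L = (29.10, 0.000). The tangent condition forces VL to be normal to CL, so V = L + (0, -13.5) = (29.10, -13.50). On A1, L sits at bearing 90° from V; a 68° counterclockwise sweep puts B at bearing 158°, so B = V + 13.5·(cos 158°, sin 158°) = (16.58, -8.443). Then |CB| = |B − C| = 18.61.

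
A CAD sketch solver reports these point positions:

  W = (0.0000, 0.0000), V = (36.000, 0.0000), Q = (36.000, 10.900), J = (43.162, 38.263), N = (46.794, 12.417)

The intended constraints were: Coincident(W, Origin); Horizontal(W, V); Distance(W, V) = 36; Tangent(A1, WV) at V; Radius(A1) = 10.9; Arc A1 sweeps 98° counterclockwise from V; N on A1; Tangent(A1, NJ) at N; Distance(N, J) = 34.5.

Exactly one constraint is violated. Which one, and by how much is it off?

Distance(N, J) = 34.5 — off by 8.40.

W = (0.00, 0.00) ✓; W.y = 0.00, V.y = 0.00 ✓; |WV| = 36.00 ✓; ∠(QV, VW) = 90.00° ✓; |QV| = 10.90 ✓; bearing(Q→N) − bearing(Q→V) = 98.00° ✓; |QN| = 10.90 ✓; ∠(QN, NJ) = 90.00° ✓; |NJ| = 26.10 ✗.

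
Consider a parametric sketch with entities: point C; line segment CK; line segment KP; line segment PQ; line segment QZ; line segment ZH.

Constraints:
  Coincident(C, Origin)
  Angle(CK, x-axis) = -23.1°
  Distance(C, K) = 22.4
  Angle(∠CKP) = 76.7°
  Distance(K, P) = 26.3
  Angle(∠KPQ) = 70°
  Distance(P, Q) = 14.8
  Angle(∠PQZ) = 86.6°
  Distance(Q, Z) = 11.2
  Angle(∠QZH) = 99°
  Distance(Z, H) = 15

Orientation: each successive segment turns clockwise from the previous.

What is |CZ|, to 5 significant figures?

13.638

∠KPQ = 70.0° gives PQ at 123.60° from the x-axis; with |PQ| = 14.8, Q = (-3.1931, -17.630). ∠PQZ = 86.6° gives QZ at 30.200° from the x-axis; with |QZ| = 11.2, Z = (6.4868, -11.996). Then |CZ| = |Z − C| = 13.638.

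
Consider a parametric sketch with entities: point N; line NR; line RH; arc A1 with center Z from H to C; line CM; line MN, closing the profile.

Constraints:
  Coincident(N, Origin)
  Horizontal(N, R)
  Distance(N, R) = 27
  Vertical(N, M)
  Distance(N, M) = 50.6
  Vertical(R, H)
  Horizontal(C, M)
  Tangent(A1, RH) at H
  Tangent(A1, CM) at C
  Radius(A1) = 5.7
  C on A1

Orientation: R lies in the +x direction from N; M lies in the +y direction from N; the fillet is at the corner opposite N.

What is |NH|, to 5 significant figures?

52.393

N is at the origin; N and R share the same y with |NR| = 27.0 and R on the +x side, so R = (27.000, 0.0000). N and M share the same x with |NM| = 50.6 and M on the +y side, so M = (0.0000, 50.600). The virtual corner opposite N is at (27.000, 50.600). A1 meets RH tangentially, so ZH is at right angles to RH and A1 meets CM tangentially, so ZC is at right angles to CM, with radius 5.7, so the center Z sits 5.7 in from both sides at Z = (21.300, 44.900). That places the tangent points at H = (27.000, 44.900) on RH and C = (21.300, 50.600) on CM. Then |NH| = |H − N| = 52.393.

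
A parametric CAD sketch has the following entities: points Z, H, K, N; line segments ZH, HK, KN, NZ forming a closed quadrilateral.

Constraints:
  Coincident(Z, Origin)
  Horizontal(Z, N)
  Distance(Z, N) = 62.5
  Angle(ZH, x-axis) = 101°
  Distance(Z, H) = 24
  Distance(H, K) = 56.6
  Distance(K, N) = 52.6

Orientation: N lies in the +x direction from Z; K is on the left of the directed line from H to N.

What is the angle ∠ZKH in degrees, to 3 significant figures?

19.9°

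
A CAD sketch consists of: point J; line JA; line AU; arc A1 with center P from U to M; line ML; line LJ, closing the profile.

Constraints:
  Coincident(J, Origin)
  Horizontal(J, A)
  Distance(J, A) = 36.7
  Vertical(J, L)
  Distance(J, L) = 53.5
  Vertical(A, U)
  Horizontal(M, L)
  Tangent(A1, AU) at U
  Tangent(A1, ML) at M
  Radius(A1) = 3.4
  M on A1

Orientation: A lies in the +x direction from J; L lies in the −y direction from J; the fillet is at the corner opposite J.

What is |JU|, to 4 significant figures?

62.10

The virtual corner opposite J is at (36.70, -53.50). The tangent condition forces PU to be normal to AU and tangency of A1 to ML means the radius PM is perpendicular to ML, with radius 3.4, so the center P sits 3.4 in from both sides at P = (33.30, -50.10). That places the tangent points at U = (36.70, -50.10) on AU and M = (33.30, -53.50) on ML. Then |JU| = |U − J| = 62.10.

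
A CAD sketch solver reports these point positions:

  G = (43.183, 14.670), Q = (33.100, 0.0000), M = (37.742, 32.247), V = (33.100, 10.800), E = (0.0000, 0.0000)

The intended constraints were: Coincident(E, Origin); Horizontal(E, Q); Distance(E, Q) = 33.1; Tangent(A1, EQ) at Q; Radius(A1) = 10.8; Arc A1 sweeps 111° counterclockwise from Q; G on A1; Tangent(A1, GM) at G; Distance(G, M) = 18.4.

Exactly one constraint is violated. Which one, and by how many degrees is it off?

Tangent(A1, GM) at G — off by 3.80°.

E = (0.00, 0.00) ✓; E.y = 0.00, Q.y = 0.00 ✓; |EQ| = 33.10 ✓; ∠(VQ, QE) = 90.00° ✓; |VQ| = 10.80 ✓; bearing(V→G) − bearing(V→Q) = 111.0° ✓; |VG| = 10.80 ✓; ∠(VG, GM) = 93.80° ✗; |GM| = 18.40 ✓.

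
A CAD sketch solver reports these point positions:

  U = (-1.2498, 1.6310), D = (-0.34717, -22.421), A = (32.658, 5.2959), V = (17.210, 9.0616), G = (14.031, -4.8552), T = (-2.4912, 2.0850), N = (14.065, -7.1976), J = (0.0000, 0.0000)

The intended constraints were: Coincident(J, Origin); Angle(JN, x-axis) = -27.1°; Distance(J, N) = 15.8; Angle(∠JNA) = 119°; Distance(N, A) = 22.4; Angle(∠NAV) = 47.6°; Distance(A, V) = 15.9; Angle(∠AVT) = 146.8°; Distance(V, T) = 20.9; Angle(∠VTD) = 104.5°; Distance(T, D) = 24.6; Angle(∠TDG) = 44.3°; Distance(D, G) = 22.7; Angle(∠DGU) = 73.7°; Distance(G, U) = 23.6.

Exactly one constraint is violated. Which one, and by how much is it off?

Distance(G, U) = 23.6 — off by 7.00.

J = (0.00, 0.00) ✓; JN at -27.10° ✓; |JN| = 15.80 ✓; ∠JNA = 119.0° ✓; |NA| = 22.40 ✓; ∠NAV = 47.60° ✓; |AV| = 15.90 ✓; ∠AVT = 146.8° ✓; |VT| = 20.90 ✓; ∠VTD = 104.5° ✓; |TD| = 24.60 ✓; ∠TDG = 44.30° ✓; |DG| = 22.70 ✓; ∠DGU = 73.70° ✓; |GU| = 16.60 ✗.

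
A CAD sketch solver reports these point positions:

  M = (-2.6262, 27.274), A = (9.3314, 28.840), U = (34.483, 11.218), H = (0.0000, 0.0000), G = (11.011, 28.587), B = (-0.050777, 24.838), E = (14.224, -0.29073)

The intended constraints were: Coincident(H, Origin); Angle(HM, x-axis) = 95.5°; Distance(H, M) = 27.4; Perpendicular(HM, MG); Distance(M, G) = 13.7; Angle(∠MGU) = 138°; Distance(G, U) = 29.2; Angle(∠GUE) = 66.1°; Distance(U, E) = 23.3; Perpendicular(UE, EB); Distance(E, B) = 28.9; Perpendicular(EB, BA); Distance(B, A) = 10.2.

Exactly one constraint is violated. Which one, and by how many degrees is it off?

Perpendicular(EB, BA) — off by 6.50°.

H = (0.00, 0.00) ✓; HM at 95.50° ✓; |HM| = 27.40 ✓; ∠(HM, MG) = 90.00° ✓; |MG| = 13.70 ✓; ∠MGU = 138.0° ✓; |GU| = 29.20 ✓; ∠GUE = 66.10° ✓; |UE| = 23.30 ✓; ∠(UE, EB) = 90.00° ✓; |EB| = 28.90 ✓; ∠(EB, BA) = 96.50° ✗; |BA| = 10.20 ✓.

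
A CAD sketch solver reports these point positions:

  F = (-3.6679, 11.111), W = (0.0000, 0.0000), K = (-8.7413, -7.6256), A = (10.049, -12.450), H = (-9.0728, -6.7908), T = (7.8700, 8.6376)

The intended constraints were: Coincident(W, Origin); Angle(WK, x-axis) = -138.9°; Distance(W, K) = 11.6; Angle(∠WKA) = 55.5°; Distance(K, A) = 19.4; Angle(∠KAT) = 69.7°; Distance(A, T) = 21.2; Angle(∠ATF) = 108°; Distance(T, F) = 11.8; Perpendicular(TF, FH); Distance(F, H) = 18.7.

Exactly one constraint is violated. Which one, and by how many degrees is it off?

Perpendicular(TF, FH) — off by 4.70°.

W = (0.00, 0.00) ✓; WK at -138.9° ✓; |WK| = 11.60 ✓; ∠WKA = 55.50° ✓; |KA| = 19.40 ✓; ∠KAT = 69.70° ✓; |AT| = 21.20 ✓; ∠ATF = 108.0° ✓; |TF| = 11.80 ✓; ∠(TF, FH) = 85.30° ✗; |FH| = 18.70 ✓.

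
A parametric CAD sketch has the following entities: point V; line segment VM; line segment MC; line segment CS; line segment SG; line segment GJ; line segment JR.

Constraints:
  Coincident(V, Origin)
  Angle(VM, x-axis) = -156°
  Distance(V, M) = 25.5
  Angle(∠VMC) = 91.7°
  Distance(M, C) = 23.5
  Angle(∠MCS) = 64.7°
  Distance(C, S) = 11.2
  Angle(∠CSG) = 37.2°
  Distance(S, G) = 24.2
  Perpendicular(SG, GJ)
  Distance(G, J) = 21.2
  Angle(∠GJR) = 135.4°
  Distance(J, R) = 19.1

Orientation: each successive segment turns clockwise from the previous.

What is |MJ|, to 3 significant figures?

38.9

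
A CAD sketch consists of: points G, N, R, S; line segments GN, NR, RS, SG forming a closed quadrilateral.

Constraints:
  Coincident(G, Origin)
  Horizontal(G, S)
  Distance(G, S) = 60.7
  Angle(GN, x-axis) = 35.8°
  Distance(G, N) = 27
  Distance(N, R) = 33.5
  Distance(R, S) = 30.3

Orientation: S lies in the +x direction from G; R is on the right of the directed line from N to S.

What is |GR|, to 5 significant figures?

37.728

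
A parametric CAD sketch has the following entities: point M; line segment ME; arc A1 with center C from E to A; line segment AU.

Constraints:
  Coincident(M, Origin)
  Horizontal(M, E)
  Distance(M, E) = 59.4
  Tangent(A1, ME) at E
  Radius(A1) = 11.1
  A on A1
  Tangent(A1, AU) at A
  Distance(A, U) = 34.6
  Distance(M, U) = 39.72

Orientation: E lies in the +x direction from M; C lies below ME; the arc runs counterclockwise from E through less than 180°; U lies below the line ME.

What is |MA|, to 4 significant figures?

51.45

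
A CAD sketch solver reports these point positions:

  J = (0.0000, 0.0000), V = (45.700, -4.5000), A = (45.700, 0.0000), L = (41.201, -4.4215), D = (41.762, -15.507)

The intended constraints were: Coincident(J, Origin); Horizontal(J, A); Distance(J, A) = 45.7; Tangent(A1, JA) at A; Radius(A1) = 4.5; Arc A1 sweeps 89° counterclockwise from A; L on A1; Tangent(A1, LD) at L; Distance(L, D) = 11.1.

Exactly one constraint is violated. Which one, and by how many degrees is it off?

Tangent(A1, LD) at L — off by 3.90°.

J = (0.00, 0.00) ✓; J.y = 0.00, A.y = 0.00 ✓; |JA| = 45.70 ✓; ∠(VA, AJ) = 90.00° ✓; |VA| = 4.500 ✓; bearing(V→L) − bearing(V→A) = 89.00° ✓; |VL| = 4.500 ✓; ∠(VL, LD) = 86.10° ✗; |LD| = 11.10 ✓.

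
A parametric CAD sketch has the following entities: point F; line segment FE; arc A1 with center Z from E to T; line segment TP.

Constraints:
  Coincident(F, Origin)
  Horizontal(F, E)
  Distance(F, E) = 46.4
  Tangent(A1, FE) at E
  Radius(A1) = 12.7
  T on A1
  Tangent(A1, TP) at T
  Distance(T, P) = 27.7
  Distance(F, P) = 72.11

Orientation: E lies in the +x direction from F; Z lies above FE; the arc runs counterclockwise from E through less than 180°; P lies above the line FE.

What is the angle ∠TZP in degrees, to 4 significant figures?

65.37°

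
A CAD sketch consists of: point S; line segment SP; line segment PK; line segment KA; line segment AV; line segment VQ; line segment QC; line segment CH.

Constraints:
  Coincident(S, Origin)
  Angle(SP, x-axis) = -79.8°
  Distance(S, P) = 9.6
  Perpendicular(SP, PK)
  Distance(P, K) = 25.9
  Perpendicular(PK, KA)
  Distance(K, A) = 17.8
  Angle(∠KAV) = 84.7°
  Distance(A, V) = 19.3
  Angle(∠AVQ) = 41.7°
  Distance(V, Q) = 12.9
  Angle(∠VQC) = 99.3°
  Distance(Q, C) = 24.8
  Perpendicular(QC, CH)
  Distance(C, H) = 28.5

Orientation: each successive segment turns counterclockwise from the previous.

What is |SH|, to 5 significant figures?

39.409

S is at the origin; SP runs at -79.8° with length 9.6, so P = (1.7000, -9.4483). SP ⟂ PK, so PK runs at 10.200°; with |PK| = 25.9, K = (27.191, -4.8618). PK is perpendicular to KA, so KA runs at 100.20°; with |KA| = 17.8, A = (24.039, 12.657). ∠KAV = 84.7° gives AV at -164.50° from the x-axis; with |AV| = 19.3, V = (5.4405, 7.4992). ∠AVQ = 41.7° gives VQ at -26.200° from the x-axis; with |VQ| = 12.9, Q = (17.015, 1.8038). ∠VQC = 99.3° gives QC at 54.500° from the x-axis; with |QC| = 24.8, C = (31.417, 21.994). The perpendicularity gives CH at right angles to QC, so CH runs at 144.50°; with |CH| = 28.5, H = (8.2143, 38.544). Then |SH| = |H − S| = 39.409.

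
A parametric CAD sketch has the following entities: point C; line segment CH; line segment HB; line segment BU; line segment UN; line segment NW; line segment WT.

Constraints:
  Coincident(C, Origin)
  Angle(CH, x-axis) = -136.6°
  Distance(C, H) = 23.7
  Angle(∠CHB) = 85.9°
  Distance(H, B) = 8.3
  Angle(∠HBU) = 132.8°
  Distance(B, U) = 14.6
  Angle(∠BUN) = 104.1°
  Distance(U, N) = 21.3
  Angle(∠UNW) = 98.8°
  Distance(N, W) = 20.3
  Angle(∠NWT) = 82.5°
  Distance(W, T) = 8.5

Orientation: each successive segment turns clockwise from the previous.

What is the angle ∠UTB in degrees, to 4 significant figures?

34.47°

C is at the origin; CH runs at -136.6° with length 23.7, so H = (-17.22, -16.28). ∠CHB = 85.9° gives HB at 129.3° from the x-axis; with |HB| = 8.3, B = (-22.48, -9.861). ∠HBU = 132.8° gives BU at 82.10° from the x-axis; with |BU| = 14.6, U = (-20.47, 4.600). ∠BUN = 104.1° gives UN at 6.200° from the x-axis; with |UN| = 21.3, N = (0.7052, 6.901). ∠UNW = 98.8° gives NW at -75.00° from the x-axis; with |NW| = 20.3, W = (5.959, -12.71). ∠NWT = 82.5° gives WT at -172.5° from the x-axis; with |WT| = 8.5, T = (-2.468, -13.82). Then cos ∠UTB = TU·TB / (|TU||TB|), giving 34.47°.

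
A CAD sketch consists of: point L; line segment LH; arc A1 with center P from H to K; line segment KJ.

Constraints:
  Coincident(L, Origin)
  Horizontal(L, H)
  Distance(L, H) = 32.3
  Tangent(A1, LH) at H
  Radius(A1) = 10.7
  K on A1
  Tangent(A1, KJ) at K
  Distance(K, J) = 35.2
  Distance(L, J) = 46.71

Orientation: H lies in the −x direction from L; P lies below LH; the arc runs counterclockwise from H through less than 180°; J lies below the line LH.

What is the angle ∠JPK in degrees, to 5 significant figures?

73.092°

Checks: |PK| = 10.70 ✓; ∠(PK, KJ) = 90.00° ✓; |KJ| = 35.20 ✓; |LJ| = 46.71 ✓.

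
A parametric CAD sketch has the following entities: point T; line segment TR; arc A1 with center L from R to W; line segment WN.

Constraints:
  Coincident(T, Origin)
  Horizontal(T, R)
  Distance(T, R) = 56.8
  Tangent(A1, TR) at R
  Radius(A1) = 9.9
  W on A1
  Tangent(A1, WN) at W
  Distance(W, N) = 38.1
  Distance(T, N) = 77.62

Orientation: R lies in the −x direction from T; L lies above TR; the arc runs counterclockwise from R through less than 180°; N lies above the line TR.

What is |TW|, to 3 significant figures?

49.3

Checks: |LW| = 9.900 ✓; ∠(LW, WN) = 90.00° ✓; |WN| = 38.10 ✓; |TN| = 77.62 ✓.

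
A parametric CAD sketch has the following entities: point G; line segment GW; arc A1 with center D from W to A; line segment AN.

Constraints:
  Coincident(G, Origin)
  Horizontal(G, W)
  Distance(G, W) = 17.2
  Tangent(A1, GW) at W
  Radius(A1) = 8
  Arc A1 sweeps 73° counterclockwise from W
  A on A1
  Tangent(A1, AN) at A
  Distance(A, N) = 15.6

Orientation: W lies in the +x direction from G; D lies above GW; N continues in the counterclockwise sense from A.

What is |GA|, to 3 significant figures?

25.5

G is at the origin; G and W share the same y with |GW| = 17.2 and W on the +x side, so W = (17.2, 0.00). The tangent condition forces DW to be normal to GW, so D = W + (0, 8) = (17.2, 8.00). On A1, W sits at bearing -90° from D; a 73° counterclockwise sweep puts A at bearing -17°, so A = D + 8.0·(cos -17°, sin -17°) = (24.9, 5.66). Then |GA| = |A − G| = 25.5.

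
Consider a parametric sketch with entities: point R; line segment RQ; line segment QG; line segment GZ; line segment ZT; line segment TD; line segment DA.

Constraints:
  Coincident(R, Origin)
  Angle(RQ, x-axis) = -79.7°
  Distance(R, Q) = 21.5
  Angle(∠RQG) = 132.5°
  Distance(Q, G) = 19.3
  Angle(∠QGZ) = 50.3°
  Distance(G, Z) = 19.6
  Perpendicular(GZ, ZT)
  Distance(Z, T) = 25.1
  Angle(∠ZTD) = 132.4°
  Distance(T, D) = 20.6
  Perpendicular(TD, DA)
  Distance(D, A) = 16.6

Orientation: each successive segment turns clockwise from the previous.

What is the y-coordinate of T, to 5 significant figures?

-11.748

∠QGZ = 50.3° gives GZ at 103.10° from the x-axis; with |GZ| = 19.6, Z = (-12.267, -17.437). GZ is perpendicular to ZT, so ZT runs at 13.100°; with |ZT| = 25.1, T = (12.180, -11.748). So T.y = -11.748.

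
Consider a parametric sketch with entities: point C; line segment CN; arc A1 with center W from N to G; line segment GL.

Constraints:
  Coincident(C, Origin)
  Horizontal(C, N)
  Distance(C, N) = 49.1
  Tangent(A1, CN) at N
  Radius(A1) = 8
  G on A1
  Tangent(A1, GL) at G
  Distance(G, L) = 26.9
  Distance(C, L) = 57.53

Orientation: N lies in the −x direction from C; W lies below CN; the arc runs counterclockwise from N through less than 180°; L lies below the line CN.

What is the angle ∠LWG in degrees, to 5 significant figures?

73.438°

Checks: |WG| = 8.000 ✓; ∠(WG, GL) = 90.00° ✓; |GL| = 26.90 ✓; |CL| = 57.53 ✓.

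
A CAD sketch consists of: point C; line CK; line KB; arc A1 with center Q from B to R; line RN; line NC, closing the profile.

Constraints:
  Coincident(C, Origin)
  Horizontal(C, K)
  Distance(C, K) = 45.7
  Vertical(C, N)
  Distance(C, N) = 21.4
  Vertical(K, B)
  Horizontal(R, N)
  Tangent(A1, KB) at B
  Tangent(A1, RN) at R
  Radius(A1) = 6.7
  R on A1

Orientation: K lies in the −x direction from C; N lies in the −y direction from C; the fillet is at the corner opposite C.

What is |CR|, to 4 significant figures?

44.49

C is at the origin; C and K share the same y with |CK| = 45.7 and K on the −x side, so K = (-45.70, 0.000). C and N share the same x with |CN| = 21.4 and N on the −y side, so N = (0.000, -21.40). The virtual corner opposite C is at (-45.70, -21.40). A1 meets KB tangentially, so QB is at right angles to KB and since A1 is tangent to RN there, QR ⟂ RN, with radius 6.7, so the center Q sits 6.7 in from both sides at Q = (-39.00, -14.70). That places the tangent points at B = (-45.70, -14.70) on KB and R = (-39.00, -21.40) on RN. Then |CR| = |R − C| = 44.49.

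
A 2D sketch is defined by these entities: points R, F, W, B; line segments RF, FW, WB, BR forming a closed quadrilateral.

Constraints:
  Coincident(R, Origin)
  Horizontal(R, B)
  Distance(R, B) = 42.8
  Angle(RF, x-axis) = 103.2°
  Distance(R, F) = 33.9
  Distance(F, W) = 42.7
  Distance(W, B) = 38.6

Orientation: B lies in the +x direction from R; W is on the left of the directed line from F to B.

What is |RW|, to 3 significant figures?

51.3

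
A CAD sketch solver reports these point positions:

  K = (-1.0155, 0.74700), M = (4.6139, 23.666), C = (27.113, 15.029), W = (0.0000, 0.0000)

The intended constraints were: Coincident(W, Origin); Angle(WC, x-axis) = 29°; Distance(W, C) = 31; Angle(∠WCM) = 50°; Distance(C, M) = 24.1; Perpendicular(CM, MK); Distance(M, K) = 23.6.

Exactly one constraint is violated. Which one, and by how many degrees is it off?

Perpendicular(CM, MK) — off by 7.20°.

W = (0.00, 0.00) ✓; WC at 29.00° ✓; |WC| = 31.00 ✓; ∠WCM = 50.00° ✓; |CM| = 24.10 ✓; ∠(CM, MK) = 97.20° ✗; |MK| = 23.60 ✓.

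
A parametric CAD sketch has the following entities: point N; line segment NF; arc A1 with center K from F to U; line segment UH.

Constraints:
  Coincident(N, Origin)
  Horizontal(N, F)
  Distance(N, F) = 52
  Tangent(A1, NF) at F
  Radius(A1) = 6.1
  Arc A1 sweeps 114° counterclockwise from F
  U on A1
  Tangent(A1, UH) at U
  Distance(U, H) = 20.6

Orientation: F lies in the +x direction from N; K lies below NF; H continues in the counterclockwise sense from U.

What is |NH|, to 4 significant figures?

61.27

N is at the origin; NF is horizontal with |NF| = 52.0 and F on the +x side, so F = (52.00, 0.000). A1 meets NF tangentially, so KF is at right angles to NF, so K = F + (0, -6.1) = (52.00, -6.100). On A1, F sits at bearing 90° from K; a 114° counterclockwise sweep puts U at bearing 204°, so U = K + 6.1·(cos 204°, sin 204°) = (46.43, -8.581). Since A1 is tangent to UH there, KU ⟂ UH, so UH runs along (−sin 204°, cos 204°); with |UH| = 20.6, H = (54.81, -27.40). Then |NH| = |H − N| = 61.27.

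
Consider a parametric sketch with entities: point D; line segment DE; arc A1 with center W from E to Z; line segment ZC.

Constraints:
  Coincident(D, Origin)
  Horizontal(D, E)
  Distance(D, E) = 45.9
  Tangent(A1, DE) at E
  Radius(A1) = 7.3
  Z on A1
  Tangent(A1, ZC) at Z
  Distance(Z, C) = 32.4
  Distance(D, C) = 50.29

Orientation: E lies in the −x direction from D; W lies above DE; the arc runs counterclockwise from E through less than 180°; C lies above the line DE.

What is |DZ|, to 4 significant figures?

39.18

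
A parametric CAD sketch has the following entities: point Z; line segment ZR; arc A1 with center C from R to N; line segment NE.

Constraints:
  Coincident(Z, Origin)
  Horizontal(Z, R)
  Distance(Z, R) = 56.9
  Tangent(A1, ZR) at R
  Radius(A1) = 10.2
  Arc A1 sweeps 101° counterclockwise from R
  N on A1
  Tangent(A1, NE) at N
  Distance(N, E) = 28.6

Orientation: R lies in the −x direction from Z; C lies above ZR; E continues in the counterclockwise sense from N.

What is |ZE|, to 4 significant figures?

66.01

Z is at the origin; ZR is horizontal with |ZR| = 56.9 and R on the −x side, so R = (-56.90, 0.000). A1 meets ZR tangentially, so CR is at right angles to ZR, so C = R + (0, 10.2) = (-56.90, 10.20). On A1, R sits at bearing -90° from C; a 101° counterclockwise sweep puts N at bearing 11°, so N = C + 10.2·(cos 11°, sin 11°) = (-46.89, 12.15). Since A1 is tangent to NE there, CN ⟂ NE, so NE runs along (−sin 11°, cos 11°); with |NE| = 28.6, E = (-52.34, 40.22). Then |ZE| = |E − Z| = 66.01.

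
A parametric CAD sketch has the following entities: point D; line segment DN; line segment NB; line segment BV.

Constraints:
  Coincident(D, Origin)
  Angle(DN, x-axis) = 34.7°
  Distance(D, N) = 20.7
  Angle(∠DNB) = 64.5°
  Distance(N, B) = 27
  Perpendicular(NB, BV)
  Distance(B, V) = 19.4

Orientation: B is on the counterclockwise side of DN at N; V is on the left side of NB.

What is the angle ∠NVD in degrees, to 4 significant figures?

33.43°

D is at the origin; DN runs at 34.7° with length 20.7, so N = 20.7·(cos 34.7°, sin 34.7°) = (17.02, 11.78). ∠DNB = 64.5°, so NB runs at 34.7° + (180° − 64.5°) = 150.2° from the x-axis; with |NB| = 27.0, B = N + 27.0·(cos 150.2°, sin 150.2°) = (-6.411, 25.20). NB is perpendicular to BV; with |BV| = 19.4 on the left of NB, V = B + 19.4·(-0.4970, -0.8678) = (-16.05, 8.368). Then cos ∠NVD = VN·VD / (|VN||VD|), giving 33.43°.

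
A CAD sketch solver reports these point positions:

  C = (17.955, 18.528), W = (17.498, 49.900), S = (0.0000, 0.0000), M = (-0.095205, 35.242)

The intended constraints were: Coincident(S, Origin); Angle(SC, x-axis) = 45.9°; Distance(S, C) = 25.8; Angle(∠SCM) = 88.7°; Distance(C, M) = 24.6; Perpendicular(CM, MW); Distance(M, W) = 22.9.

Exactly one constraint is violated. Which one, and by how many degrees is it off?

Perpendicular(CM, MW) — off by 7.40°.

S = (0.00, 0.00) ✓; SC at 45.90° ✓; |SC| = 25.80 ✓; ∠SCM = 88.70° ✓; |CM| = 24.60 ✓; ∠(CM, MW) = 97.40° ✗; |MW| = 22.90 ✓.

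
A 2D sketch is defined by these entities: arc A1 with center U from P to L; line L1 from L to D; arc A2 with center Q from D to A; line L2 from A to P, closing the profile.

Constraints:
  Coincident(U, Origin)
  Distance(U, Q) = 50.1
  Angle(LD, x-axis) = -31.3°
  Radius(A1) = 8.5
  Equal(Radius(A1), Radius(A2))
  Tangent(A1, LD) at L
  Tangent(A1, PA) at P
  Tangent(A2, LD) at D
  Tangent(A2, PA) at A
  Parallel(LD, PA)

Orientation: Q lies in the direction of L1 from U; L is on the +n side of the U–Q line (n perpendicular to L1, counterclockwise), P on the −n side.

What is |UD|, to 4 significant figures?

50.82

Tangency of A1 to both parallel lines with radius 8.5 puts L and P at U ± 8.5·n: L = (4.416, 7.263), P = (-4.416, -7.263). Equal radii place D and A the same way about Q: D = Q + 8.5·n = (47.22, -18.77), A = Q − 8.5·n = (38.39, -33.29). Then |UD| = |D − U| = 50.82.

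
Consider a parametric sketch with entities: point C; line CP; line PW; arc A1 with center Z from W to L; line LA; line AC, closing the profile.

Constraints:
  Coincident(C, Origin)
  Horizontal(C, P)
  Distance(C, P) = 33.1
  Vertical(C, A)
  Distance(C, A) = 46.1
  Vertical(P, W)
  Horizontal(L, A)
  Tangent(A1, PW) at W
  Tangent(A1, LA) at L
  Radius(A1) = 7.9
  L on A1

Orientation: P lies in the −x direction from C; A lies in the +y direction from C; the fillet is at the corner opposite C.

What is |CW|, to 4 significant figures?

50.55

C is at the origin; CP is horizontal with |CP| = 33.1 and P on the −x side, so P = (-33.10, 0.000). CA is vertical with |CA| = 46.1 and A on the +y side, so A = (0.000, 46.10). The virtual corner opposite C is at (-33.10, 46.10). Tangency of A1 to PW means the radius ZW is perpendicular to PW and since A1 is tangent to LA there, ZL ⟂ LA, with radius 7.9, so the center Z sits 7.9 in from both sides at Z = (-25.20, 38.20). That places the tangent points at W = (-33.10, 38.20) on PW and L = (-25.20, 46.10) on LA. Then |CW| = |W − C| = 50.55.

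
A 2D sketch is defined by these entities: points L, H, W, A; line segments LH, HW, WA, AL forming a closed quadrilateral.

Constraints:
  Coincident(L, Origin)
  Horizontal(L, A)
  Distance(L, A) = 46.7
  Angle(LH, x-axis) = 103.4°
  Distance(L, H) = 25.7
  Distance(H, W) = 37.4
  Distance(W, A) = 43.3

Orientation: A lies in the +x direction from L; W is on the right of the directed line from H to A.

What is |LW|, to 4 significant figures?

11.83

L is at the origin; L and A share the same y with |LA| = 46.7 and A in +x, so A = (46.7, 0). LH runs at 103.4° with |LH| = 25.7, so H = (-5.956, 25.00). W is determined by |HW| = 37.4 and |WA| = 43.3 together: it lies at the intersection of circle(H, 37.4) and circle(A, 43.3). With |HA| = 58.29, the foot of the radical line on HA is 25.06 from H and the perpendicular offset is √(37.4² − 25.06²) = 27.76. Taking the right-of-HA solution: W = (4.775, -10.83).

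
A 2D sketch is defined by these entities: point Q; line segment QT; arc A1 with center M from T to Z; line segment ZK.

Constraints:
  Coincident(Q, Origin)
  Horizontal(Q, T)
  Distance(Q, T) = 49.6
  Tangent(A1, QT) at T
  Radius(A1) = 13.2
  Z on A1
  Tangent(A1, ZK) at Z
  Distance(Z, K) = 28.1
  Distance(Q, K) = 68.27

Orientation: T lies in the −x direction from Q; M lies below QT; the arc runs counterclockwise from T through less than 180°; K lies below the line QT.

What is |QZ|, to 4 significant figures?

64.47

Checks: |MZ| = 13.20 ✓; ∠(MZ, ZK) = 90.00° ✓; |ZK| = 28.10 ✓; |QK| = 68.27 ✓.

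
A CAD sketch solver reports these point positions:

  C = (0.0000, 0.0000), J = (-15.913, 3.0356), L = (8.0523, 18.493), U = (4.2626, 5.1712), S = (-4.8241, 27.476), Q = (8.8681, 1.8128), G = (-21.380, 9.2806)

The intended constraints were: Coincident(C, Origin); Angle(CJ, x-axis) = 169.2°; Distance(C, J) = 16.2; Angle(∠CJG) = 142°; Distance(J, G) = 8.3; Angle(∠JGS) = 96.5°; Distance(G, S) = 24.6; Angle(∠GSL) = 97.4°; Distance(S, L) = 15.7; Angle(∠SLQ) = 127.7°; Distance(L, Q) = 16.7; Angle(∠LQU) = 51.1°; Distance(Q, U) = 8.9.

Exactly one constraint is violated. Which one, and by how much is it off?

Distance(Q, U) = 8.9 — off by 3.20.

C = (0.00, 0.00) ✓; CJ at 169.2° ✓; |CJ| = 16.20 ✓; ∠CJG = 142.0° ✓; |JG| = 8.300 ✓; ∠JGS = 96.50° ✓; |GS| = 24.60 ✓; ∠GSL = 97.40° ✓; |SL| = 15.70 ✓; ∠SLQ = 127.7° ✓; |LQ| = 16.70 ✓; ∠LQU = 51.10° ✓; |QU| = 5.700 ✗.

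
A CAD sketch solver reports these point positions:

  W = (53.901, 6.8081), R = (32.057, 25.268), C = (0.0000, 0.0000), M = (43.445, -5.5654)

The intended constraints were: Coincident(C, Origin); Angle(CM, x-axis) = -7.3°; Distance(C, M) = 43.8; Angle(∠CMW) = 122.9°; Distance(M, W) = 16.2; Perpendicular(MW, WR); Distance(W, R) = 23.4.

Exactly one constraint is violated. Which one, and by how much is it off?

Distance(W, R) = 23.4 — off by 5.20.

C = (0.00, 0.00) ✓; CM at -7.300° ✓; |CM| = 43.80 ✓; ∠CMW = 122.9° ✓; |MW| = 16.20 ✓; ∠(MW, WR) = 90.00° ✓; |WR| = 28.60 ✗.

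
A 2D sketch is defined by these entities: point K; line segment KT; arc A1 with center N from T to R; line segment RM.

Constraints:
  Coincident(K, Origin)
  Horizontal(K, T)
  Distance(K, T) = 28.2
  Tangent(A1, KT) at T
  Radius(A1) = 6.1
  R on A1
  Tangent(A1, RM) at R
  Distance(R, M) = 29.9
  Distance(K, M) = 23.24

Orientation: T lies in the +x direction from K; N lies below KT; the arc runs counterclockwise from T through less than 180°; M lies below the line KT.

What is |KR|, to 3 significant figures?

23.9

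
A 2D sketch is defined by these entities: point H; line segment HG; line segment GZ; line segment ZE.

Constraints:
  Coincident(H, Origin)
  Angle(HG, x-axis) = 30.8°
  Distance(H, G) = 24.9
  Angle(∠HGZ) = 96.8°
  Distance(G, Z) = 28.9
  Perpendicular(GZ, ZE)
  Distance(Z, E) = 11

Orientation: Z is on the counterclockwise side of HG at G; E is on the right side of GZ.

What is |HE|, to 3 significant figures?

47.9

H is at the origin; HG runs at 30.8° with length 24.9, so G = 24.9·(cos 30.8°, sin 30.8°) = (21.4, 12.7). ∠HGZ = 96.8°, so GZ runs at 30.8° + (180° − 96.8°) = 114° from the x-axis; with |GZ| = 28.9, Z = G + 28.9·(cos 114°, sin 114°) = (9.63, 39.2). The perpendicularity gives ZE at right angles to GZ; with |ZE| = 11.0 on the right of GZ, E = Z + 11.0·(0.914, 0.407) = (19.7, 43.6). Then |HE| = |E − H| = 47.9.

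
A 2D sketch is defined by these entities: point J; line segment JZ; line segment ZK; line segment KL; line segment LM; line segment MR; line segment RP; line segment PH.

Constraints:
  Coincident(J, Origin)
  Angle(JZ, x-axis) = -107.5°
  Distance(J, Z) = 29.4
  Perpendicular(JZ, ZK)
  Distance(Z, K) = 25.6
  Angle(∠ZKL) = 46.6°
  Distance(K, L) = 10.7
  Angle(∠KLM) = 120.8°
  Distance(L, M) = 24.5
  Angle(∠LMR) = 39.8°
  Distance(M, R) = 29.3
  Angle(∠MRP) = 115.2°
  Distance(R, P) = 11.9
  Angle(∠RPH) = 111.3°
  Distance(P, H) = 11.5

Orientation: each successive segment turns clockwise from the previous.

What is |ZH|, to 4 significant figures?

27.59

J is at the origin; JZ runs at -107.5° with length 29.4, so Z = (-8.841, -28.04). JZ is perpendicular to ZK, so ZK runs at 162.5°; with |ZK| = 25.6, K = (-33.26, -20.34). ∠ZKL = 46.6° gives KL at 29.10° from the x-axis; with |KL| = 10.7, L = (-23.91, -15.14). ∠KLM = 120.8° gives LM at -30.10° from the x-axis; with |LM| = 24.5, M = (-2.710, -27.42). ∠LMR = 39.8° gives MR at -170.3° from the x-axis; with |MR| = 29.3, R = (-31.59, -32.36). ∠MRP = 115.2° gives RP at 124.9° from the x-axis; with |RP| = 11.9, P = (-38.40, -22.60). ∠RPH = 111.3° gives PH at 56.20° from the x-axis; with |PH| = 11.5, H = (-32.00, -13.05). Then |ZH| = |H − Z| = 27.59.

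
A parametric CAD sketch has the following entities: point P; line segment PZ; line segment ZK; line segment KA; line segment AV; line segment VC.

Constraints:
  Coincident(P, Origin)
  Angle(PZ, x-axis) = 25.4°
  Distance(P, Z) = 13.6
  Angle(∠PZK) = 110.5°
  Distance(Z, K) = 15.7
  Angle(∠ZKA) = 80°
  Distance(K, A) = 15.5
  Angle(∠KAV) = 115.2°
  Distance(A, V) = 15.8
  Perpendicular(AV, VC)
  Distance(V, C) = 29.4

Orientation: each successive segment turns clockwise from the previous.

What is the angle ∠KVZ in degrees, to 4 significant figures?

36.17°

∠ZKA = 80.0° gives KA at -144.1° from the x-axis; with |KA| = 15.5, A = (11.00, -14.18). ∠KAV = 115.2° gives AV at 151.1° from the x-axis; with |AV| = 15.8, V = (-2.828, -6.545). Then cos ∠KVZ = VK·VZ / (|VK||VZ|), giving 36.17°.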